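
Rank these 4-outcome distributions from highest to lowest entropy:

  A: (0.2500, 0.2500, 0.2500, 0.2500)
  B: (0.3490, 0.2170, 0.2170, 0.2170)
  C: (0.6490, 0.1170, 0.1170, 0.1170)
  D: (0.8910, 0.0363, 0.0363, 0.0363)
A > B > C > D

Key insight: Entropy is maximized by uniform distributions and minimized by concentrated distributions.

Entropies:
  H(A) = 2.0000 bits
  H(B) = 1.9650 bits
  H(C) = 1.4913 bits
  H(D) = 0.6697 bits

Ranking: A > B > C > D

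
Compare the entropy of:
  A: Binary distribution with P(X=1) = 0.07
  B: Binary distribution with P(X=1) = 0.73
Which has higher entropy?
B

For binary distributions, entropy is maximized at p=0.5 and decreases as p moves toward 0 or 1.

H(A) = H(0.07) = 0.3659 bits
H(B) = H(0.73) = 0.8415 bits

Distribution B (p=0.73) is closer to uniform (p=0.5), so it has higher entropy.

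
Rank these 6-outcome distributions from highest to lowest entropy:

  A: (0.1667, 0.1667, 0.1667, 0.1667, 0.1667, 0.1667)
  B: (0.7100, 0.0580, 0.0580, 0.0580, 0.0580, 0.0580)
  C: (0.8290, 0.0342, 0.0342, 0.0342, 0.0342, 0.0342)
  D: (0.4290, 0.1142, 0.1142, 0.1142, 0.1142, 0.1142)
A > D > B > C

Key insight: Entropy is maximized by uniform distributions and minimized by concentrated distributions.

Entropies:
  H(A) = 2.5850 bits
  H(B) = 1.5421 bits
  H(C) = 1.0570 bits
  H(D) = 2.3112 bits

Ranking: A > D > B > C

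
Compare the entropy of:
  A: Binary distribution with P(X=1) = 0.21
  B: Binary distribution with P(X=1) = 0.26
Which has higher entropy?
B

For binary distributions, entropy is maximized at p=0.5 and decreases as p moves toward 0 or 1.

H(A) = H(0.21) = 0.7415 bits
H(B) = H(0.26) = 0.8267 bits

Distribution B (p=0.26) is closer to uniform (p=0.5), so it has higher entropy.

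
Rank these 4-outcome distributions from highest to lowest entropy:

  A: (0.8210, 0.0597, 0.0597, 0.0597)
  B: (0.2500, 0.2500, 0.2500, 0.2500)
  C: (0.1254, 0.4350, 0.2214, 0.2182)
B > C > A

Key insight: Entropy is maximized by uniform distributions and minimized by concentrated distributions.

- Uniform distributions have maximum entropy log₂(4) = 2.0000 bits
- The more "peaked" or concentrated a distribution, the lower its entropy

Entropies:
  H(A) = 0.9616 bits
  H(B) = 2.0000 bits
  H(C) = 1.8589 bits

Ranking: B > C > A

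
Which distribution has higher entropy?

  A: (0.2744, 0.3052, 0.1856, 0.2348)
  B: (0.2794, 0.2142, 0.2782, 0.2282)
B

Both distributions are close to uniform, making this a harder comparison.

H(A) = 1.9763 bits
H(B) = 1.9901 bits

The distribution closer to uniform has higher entropy.
Answer: B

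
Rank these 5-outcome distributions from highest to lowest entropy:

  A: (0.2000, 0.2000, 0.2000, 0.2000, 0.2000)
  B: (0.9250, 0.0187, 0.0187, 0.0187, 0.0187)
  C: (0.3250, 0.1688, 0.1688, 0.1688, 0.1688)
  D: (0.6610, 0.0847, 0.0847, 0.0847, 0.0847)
A > C > D > B

Key insight: Entropy is maximized by uniform distributions and minimized by concentrated distributions.

Entropies:
  H(A) = 2.3219 bits
  H(B) = 0.5343 bits
  H(C) = 2.2597 bits
  H(D) = 1.6019 bits

Ranking: A > C > D > B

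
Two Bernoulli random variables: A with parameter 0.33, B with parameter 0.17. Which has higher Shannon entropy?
A

For binary distributions, entropy is maximized at p=0.5 and decreases as p moves toward 0 or 1.

H(A) = H(0.33) = 0.9149 bits
H(B) = H(0.17) = 0.6577 bits

Distribution A (p=0.33) is closer to uniform (p=0.5), so it has higher entropy.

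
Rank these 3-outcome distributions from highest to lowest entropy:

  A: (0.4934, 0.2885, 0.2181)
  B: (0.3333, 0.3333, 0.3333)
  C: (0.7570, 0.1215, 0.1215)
B > A > C

Key insight: Entropy is maximized by uniform distributions and minimized by concentrated distributions.

- Uniform distributions have maximum entropy log₂(3) = 1.5850 bits
- The more "peaked" or concentrated a distribution, the lower its entropy

Entropies:
  H(A) = 1.4994 bits
  H(B) = 1.5850 bits
  H(C) = 1.0430 bits

Ranking: B > A > C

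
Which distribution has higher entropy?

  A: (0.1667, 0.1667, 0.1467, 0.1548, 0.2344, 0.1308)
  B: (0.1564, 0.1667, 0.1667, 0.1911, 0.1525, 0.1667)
B

Both distributions are close to uniform, making this a harder comparison.

H(A) = 2.5589 bits
H(B) = 2.5811 bits

The distribution closer to uniform has higher entropy.
Answer: B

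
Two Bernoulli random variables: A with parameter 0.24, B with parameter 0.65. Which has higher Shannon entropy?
B

For binary distributions, entropy is maximized at p=0.5 and decreases as p moves toward 0 or 1.

H(A) = H(0.24) = 0.7950 bits
H(B) = H(0.65) = 0.9341 bits

Distribution B (p=0.65) is closer to uniform (p=0.5), so it has higher entropy.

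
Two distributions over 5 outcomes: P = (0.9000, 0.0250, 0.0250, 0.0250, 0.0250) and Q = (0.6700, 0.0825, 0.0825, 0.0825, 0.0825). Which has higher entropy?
Q

P is highly concentrated on one outcome (90%), making it nearly deterministic. Q spreads its mass more evenly (max 67%). The more spread-out distribution has higher entropy: H(P) ≈ 0.669 bits, H(Q) ≈ 1.575 bits.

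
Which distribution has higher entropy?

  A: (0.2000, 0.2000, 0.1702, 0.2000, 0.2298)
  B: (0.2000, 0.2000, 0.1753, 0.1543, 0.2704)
A

Both distributions are close to uniform, making this a harder comparison.

H(A) = 2.3155 bits
H(B) = 2.2953 bits

The distribution closer to uniform has higher entropy.
Answer: A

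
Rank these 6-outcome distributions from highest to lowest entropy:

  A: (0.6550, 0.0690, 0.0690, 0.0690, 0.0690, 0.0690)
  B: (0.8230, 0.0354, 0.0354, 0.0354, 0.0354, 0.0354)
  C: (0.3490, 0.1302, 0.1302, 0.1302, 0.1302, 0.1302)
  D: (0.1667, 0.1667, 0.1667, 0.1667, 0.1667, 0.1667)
D > C > A > B

Key insight: Entropy is maximized by uniform distributions and minimized by concentrated distributions.

Entropies:
  H(A) = 1.7306 bits
  H(B) = 1.0845 bits
  H(C) = 2.4447 bits
  H(D) = 2.5850 bits

Ranking: D > C > A > B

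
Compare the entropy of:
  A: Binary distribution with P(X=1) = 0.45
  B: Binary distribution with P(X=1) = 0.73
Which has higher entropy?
A

For binary distributions, entropy is maximized at p=0.5 and decreases as p moves toward 0 or 1.

H(A) = H(0.45) = 0.9928 bits
H(B) = H(0.73) = 0.8415 bits

Distribution A (p=0.45) is closer to uniform (p=0.5), so it has higher entropy.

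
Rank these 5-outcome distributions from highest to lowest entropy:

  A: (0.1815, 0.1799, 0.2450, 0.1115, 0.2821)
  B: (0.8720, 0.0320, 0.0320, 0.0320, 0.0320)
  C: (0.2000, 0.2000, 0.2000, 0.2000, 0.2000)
C > A > B

Key insight: Entropy is maximized by uniform distributions and minimized by concentrated distributions.

- Uniform distributions have maximum entropy log₂(5) = 2.3219 bits
- The more "peaked" or concentrated a distribution, the lower its entropy

Entropies:
  H(A) = 2.2571 bits
  H(B) = 0.8079 bits
  H(C) = 2.3219 bits

Ranking: C > A > B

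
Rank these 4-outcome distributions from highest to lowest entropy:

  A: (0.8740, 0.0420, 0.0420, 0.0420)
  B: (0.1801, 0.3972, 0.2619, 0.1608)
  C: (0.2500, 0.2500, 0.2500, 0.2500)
C > B > A

Key insight: Entropy is maximized by uniform distributions and minimized by concentrated distributions.

- Uniform distributions have maximum entropy log₂(4) = 2.0000 bits
- The more "peaked" or concentrated a distribution, the lower its entropy

Entropies:
  H(A) = 0.7461 bits
  H(B) = 1.9047 bits
  H(C) = 2.0000 bits

Ranking: C > B > A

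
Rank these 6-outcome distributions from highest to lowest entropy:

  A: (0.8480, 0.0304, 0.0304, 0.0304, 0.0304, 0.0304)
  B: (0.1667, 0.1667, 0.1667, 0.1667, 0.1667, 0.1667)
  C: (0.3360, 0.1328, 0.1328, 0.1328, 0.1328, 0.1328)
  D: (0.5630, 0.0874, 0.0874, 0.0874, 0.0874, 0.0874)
B > C > D > A

Key insight: Entropy is maximized by uniform distributions and minimized by concentrated distributions.

Entropies:
  H(A) = 0.9678 bits
  H(B) = 2.5850 bits
  H(C) = 2.4627 bits
  H(D) = 2.0032 bits

Ranking: B > C > D > A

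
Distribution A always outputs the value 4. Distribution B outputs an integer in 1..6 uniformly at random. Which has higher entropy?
B

A is deterministic, so H(A) = 0. B is uniform over 6 outcomes, so H(B) = log₂(6) = 2.585 bits. Any distribution with genuine randomness has higher entropy than a deterministic one.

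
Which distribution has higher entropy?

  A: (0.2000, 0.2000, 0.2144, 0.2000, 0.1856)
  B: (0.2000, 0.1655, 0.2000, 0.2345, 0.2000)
A

Both distributions are close to uniform, making this a harder comparison.

H(A) = 2.3204 bits
H(B) = 2.3133 bits

The distribution closer to uniform has higher entropy.
Answer: A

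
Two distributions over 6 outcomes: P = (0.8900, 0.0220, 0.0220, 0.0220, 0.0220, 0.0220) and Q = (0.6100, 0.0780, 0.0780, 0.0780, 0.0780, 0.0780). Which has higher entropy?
Q

P is highly concentrated on one outcome (89%), making it nearly deterministic. Q spreads its mass more evenly (max 61%). The more spread-out distribution has higher entropy: H(P) ≈ 0.755 bits, H(Q) ≈ 1.870 bits.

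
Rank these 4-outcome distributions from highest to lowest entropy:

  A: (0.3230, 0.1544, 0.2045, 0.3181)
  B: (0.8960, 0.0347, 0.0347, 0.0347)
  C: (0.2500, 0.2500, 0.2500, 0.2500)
C > A > B

Key insight: Entropy is maximized by uniform distributions and minimized by concentrated distributions.

- Uniform distributions have maximum entropy log₂(4) = 2.0000 bits
- The more "peaked" or concentrated a distribution, the lower its entropy

Entropies:
  H(A) = 1.9367 bits
  H(B) = 0.6464 bits
  H(C) = 2.0000 bits

Ranking: C > A > B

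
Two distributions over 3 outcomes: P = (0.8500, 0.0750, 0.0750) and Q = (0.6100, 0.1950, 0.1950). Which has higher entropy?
Q

P is highly concentrated on one outcome (85%), making it nearly deterministic. Q spreads its mass more evenly (max 61%). The more spread-out distribution has higher entropy: H(P) ≈ 0.760 bits, H(Q) ≈ 1.355 bits.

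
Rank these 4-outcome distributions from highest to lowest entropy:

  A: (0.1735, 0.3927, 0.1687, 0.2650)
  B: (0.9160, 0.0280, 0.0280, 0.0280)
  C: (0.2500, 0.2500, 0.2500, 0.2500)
C > A > B

Key insight: Entropy is maximized by uniform distributions and minimized by concentrated distributions.

- Uniform distributions have maximum entropy log₂(4) = 2.0000 bits
- The more "peaked" or concentrated a distribution, the lower its entropy

Entropies:
  H(A) = 1.9089 bits
  H(B) = 0.5493 bits
  H(C) = 2.0000 bits

Ranking: C > A > B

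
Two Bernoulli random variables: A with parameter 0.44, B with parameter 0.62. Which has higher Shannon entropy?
A

For binary distributions, entropy is maximized at p=0.5 and decreases as p moves toward 0 or 1.

H(A) = H(0.44) = 0.9896 bits
H(B) = H(0.62) = 0.9580 bits

Distribution A (p=0.44) is closer to uniform (p=0.5), so it has higher entropy.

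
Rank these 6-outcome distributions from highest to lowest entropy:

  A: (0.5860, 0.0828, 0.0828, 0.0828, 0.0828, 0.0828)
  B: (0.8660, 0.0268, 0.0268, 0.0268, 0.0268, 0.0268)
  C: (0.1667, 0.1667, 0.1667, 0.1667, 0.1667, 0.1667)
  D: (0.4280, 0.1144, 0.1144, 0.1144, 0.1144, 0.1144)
C > D > A > B

Key insight: Entropy is maximized by uniform distributions and minimized by concentrated distributions.

Entropies:
  H(A) = 1.9398 bits
  H(B) = 0.8794 bits
  H(C) = 2.5850 bits
  H(D) = 2.3131 bits

Ranking: C > D > A > B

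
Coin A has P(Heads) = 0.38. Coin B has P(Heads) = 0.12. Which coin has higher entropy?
A

For binary distributions, entropy is maximized at p=0.5 and decreases as p moves toward 0 or 1.

H(A) = H(0.38) = 0.9580 bits
H(B) = H(0.12) = 0.5294 bits

Distribution A (p=0.38) is closer to uniform (p=0.5), so it has higher entropy.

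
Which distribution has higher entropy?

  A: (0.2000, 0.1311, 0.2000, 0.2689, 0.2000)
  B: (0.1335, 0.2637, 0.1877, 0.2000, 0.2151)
B

Both distributions are close to uniform, making this a harder comparison.

H(A) = 2.2870 bits
H(B) = 2.2892 bits

The distribution closer to uniform has higher entropy.
Answer: B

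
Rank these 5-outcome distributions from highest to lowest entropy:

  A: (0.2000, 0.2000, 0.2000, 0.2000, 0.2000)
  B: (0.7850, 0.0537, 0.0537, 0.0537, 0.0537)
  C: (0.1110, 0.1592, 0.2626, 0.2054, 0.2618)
A > C > B

Key insight: Entropy is maximized by uniform distributions and minimized by concentrated distributions.

- Uniform distributions have maximum entropy log₂(5) = 2.3219 bits
- The more "peaked" or concentrated a distribution, the lower its entropy

Entropies:
  H(A) = 2.3219 bits
  H(B) = 1.1809 bits
  H(C) = 2.2559 bits

Ranking: A > C > B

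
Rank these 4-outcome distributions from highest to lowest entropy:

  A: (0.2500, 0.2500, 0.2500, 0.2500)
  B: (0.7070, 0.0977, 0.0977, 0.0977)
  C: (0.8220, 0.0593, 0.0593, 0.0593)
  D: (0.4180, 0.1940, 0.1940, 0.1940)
A > D > B > C

Key insight: Entropy is maximized by uniform distributions and minimized by concentrated distributions.

Entropies:
  H(A) = 2.0000 bits
  H(B) = 1.3370 bits
  H(C) = 0.9578 bits
  H(D) = 1.9030 bits

Ranking: A > D > B > C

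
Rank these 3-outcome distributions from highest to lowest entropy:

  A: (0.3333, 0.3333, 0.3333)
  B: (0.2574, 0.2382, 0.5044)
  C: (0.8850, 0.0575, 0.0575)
A > B > C

Key insight: Entropy is maximized by uniform distributions and minimized by concentrated distributions.

- Uniform distributions have maximum entropy log₂(3) = 1.5850 bits
- The more "peaked" or concentrated a distribution, the lower its entropy

Entropies:
  H(A) = 1.5850 bits
  H(B) = 1.4950 bits
  H(C) = 0.6298 bits

Ranking: A > B > C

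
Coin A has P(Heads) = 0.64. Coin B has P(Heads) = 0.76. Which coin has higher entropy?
A

For binary distributions, entropy is maximized at p=0.5 and decreases as p moves toward 0 or 1.

H(A) = H(0.64) = 0.9427 bits
H(B) = H(0.76) = 0.7950 bits

Distribution A (p=0.64) is closer to uniform (p=0.5), so it has higher entropy.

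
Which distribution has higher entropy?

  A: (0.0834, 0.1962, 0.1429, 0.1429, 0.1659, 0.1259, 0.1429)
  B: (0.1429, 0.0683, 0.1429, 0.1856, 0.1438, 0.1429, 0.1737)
A

Both distributions are close to uniform, making this a harder comparison.

H(A) = 2.7694 bits
H(B) = 2.7595 bits

The distribution closer to uniform has higher entropy.
Answer: A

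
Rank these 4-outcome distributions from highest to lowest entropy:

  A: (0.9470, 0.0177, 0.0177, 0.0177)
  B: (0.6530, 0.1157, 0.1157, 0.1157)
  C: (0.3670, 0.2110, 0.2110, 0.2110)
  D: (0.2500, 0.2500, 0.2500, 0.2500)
D > C > B > A

Key insight: Entropy is maximized by uniform distributions and minimized by concentrated distributions.

Entropies:
  H(A) = 0.3830 bits
  H(B) = 1.4813 bits
  H(C) = 1.9516 bits
  H(D) = 2.0000 bits

Ranking: D > C > B > A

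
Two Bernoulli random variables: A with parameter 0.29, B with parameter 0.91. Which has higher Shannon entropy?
A

For binary distributions, entropy is maximized at p=0.5 and decreases as p moves toward 0 or 1.

H(A) = H(0.29) = 0.8687 bits
H(B) = H(0.91) = 0.4365 bits

Distribution A (p=0.29) is closer to uniform (p=0.5), so it has higher entropy.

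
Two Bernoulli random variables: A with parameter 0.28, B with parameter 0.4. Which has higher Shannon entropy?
B

For binary distributions, entropy is maximized at p=0.5 and decreases as p moves toward 0 or 1.

H(A) = H(0.28) = 0.8555 bits
H(B) = H(0.4) = 0.9710 bits

Distribution B (p=0.4) is closer to uniform (p=0.5), so it has higher entropy.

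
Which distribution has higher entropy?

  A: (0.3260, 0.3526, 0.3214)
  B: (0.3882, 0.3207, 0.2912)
A

Both distributions are close to uniform, making this a harder comparison.

H(A) = 1.5837 bits
H(B) = 1.5744 bits

The distribution closer to uniform has higher entropy.
Answer: A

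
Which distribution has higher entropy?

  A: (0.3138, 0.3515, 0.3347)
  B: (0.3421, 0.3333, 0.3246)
B

Both distributions are close to uniform, making this a harder comparison.

H(A) = 1.5834 bits
H(B) = 1.5846 bits

The distribution closer to uniform has higher entropy.
Answer: B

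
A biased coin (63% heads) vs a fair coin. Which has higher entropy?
Fair coin

The fair coin is uniform (p=0.5), maximizing binary entropy at 1 bit. The biased coin has H(0.63) ≈ 0.951 bits — its outcome is more predictable, so its entropy is lower.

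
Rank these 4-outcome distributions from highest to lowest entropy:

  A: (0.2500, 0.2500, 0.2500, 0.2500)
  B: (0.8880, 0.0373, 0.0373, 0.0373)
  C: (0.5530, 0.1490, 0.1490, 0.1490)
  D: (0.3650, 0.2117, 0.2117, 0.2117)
A > D > C > B

Key insight: Entropy is maximized by uniform distributions and minimized by concentrated distributions.

Entropies:
  H(A) = 2.0000 bits
  H(B) = 0.6834 bits
  H(C) = 1.7004 bits
  H(D) = 1.9532 bits

Ranking: A > D > C > B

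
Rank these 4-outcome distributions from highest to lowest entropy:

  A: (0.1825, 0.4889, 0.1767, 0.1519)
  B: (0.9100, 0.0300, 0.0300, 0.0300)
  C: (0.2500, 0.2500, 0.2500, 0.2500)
C > A > B

Key insight: Entropy is maximized by uniform distributions and minimized by concentrated distributions.

- Uniform distributions have maximum entropy log₂(4) = 2.0000 bits
- The more "peaked" or concentrated a distribution, the lower its entropy

Entropies:
  H(A) = 1.8074 bits
  H(B) = 0.5791 bits
  H(C) = 2.0000 bits

Ranking: C > A > B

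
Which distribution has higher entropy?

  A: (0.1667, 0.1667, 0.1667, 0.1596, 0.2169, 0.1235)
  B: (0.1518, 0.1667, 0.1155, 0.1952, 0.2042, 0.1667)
A

Both distributions are close to uniform, making this a harder comparison.

H(A) = 2.5659 bits
H(B) = 2.5622 bits

The distribution closer to uniform has higher entropy.
Answer: A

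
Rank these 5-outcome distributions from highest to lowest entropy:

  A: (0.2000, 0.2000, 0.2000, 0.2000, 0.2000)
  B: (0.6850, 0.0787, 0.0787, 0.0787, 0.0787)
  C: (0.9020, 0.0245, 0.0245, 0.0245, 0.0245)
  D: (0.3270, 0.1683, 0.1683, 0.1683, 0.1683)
A > D > B > C

Key insight: Entropy is maximized by uniform distributions and minimized by concentrated distributions.

Entropies:
  H(A) = 2.3219 bits
  H(B) = 1.5289 bits
  H(C) = 0.6586 bits
  H(D) = 2.2578 bits

Ranking: A > D > B > C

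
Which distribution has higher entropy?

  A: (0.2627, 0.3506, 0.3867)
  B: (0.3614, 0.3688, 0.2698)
B

Both distributions are close to uniform, making this a harder comparison.

H(A) = 1.5668 bits
H(B) = 1.5713 bits

The distribution closer to uniform has higher entropy.
Answer: B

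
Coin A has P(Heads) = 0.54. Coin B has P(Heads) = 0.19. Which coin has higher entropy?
A

For binary distributions, entropy is maximized at p=0.5 and decreases as p moves toward 0 or 1.

H(A) = H(0.54) = 0.9954 bits
H(B) = H(0.19) = 0.7015 bits

Distribution A (p=0.54) is closer to uniform (p=0.5), so it has higher entropy.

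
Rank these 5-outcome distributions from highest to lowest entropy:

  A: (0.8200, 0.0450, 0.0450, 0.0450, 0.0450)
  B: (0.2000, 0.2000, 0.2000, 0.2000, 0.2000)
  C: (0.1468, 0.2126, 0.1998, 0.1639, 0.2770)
B > C > A

Key insight: Entropy is maximized by uniform distributions and minimized by concentrated distributions.

- Uniform distributions have maximum entropy log₂(5) = 2.3219 bits
- The more "peaked" or concentrated a distribution, the lower its entropy

Entropies:
  H(A) = 1.0401 bits
  H(B) = 2.3219 bits
  H(C) = 2.2860 bits

Ranking: B > C > A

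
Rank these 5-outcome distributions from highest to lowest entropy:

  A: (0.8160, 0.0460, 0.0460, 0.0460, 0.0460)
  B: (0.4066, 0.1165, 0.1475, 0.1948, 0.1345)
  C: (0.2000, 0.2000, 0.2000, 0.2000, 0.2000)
C > B > A

Key insight: Entropy is maximized by uniform distributions and minimized by concentrated distributions.

- Uniform distributions have maximum entropy log₂(5) = 2.3219 bits
- The more "peaked" or concentrated a distribution, the lower its entropy

Entropies:
  H(A) = 1.0567 bits
  H(B) = 2.1457 bits
  H(C) = 2.3219 bits

Ranking: C > B > A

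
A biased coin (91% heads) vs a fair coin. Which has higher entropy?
Fair coin

The fair coin is uniform (p=0.5), maximizing binary entropy at 1 bit. The biased coin has H(0.91) ≈ 0.436 bits — its outcome is more predictable, so its entropy is lower.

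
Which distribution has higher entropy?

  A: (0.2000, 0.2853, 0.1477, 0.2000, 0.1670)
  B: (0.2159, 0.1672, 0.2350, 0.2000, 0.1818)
B

Both distributions are close to uniform, making this a harder comparison.

H(A) = 2.2838 bits
H(B) = 2.3115 bits

The distribution closer to uniform has higher entropy.
Answer: B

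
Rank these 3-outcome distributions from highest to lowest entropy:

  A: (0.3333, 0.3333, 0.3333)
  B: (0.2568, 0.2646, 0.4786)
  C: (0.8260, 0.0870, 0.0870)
A > B > C

Key insight: Entropy is maximized by uniform distributions and minimized by concentrated distributions.

- Uniform distributions have maximum entropy log₂(3) = 1.5850 bits
- The more "peaked" or concentrated a distribution, the lower its entropy

Entropies:
  H(A) = 1.5850 bits
  H(B) = 1.5200 bits
  H(C) = 0.8408 bits

Ranking: A > B > C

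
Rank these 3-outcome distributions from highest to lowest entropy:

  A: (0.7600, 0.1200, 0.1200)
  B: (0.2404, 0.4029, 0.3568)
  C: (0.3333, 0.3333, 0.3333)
C > B > A

Key insight: Entropy is maximized by uniform distributions and minimized by concentrated distributions.

- Uniform distributions have maximum entropy log₂(3) = 1.5850 bits
- The more "peaked" or concentrated a distribution, the lower its entropy

Entropies:
  H(A) = 1.0350 bits
  H(B) = 1.5533 bits
  H(C) = 1.5850 bits

Ranking: C > B > A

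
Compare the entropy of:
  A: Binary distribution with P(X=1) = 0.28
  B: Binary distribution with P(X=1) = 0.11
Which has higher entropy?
A

For binary distributions, entropy is maximized at p=0.5 and decreases as p moves toward 0 or 1.

H(A) = H(0.28) = 0.8555 bits
H(B) = H(0.11) = 0.4999 bits

Distribution A (p=0.28) is closer to uniform (p=0.5), so it has higher entropy.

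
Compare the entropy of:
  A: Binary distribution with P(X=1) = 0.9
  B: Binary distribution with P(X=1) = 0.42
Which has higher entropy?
B

For binary distributions, entropy is maximized at p=0.5 and decreases as p moves toward 0 or 1.

H(A) = H(0.9) = 0.4690 bits
H(B) = H(0.42) = 0.9815 bits

Distribution B (p=0.42) is closer to uniform (p=0.5), so it has higher entropy.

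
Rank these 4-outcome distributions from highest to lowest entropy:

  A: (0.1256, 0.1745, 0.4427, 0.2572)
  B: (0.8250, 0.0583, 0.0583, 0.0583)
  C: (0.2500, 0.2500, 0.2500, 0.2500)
C > A > B

Key insight: Entropy is maximized by uniform distributions and minimized by concentrated distributions.

- Uniform distributions have maximum entropy log₂(4) = 2.0000 bits
- The more "peaked" or concentrated a distribution, the lower its entropy

Entropies:
  H(A) = 1.8398 bits
  H(B) = 0.9464 bits
  H(C) = 2.0000 bits

Ranking: C > A > B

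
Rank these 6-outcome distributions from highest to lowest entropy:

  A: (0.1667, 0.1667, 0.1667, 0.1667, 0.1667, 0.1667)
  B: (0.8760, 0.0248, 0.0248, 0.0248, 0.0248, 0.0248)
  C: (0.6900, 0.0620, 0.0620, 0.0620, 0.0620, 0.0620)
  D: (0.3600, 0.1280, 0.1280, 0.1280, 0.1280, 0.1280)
A > D > C > B

Key insight: Entropy is maximized by uniform distributions and minimized by concentrated distributions.

Entropies:
  H(A) = 2.5850 bits
  H(B) = 0.8287 bits
  H(C) = 1.6130 bits
  H(D) = 2.4287 bits

Ranking: A > D > C > B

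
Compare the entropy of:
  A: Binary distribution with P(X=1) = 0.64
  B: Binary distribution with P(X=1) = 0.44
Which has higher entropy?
B

For binary distributions, entropy is maximized at p=0.5 and decreases as p moves toward 0 or 1.

H(A) = H(0.64) = 0.9427 bits
H(B) = H(0.44) = 0.9896 bits

Distribution B (p=0.44) is closer to uniform (p=0.5), so it has higher entropy.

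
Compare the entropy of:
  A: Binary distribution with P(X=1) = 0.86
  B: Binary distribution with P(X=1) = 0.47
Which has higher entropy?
B

For binary distributions, entropy is maximized at p=0.5 and decreases as p moves toward 0 or 1.

H(A) = H(0.86) = 0.5842 bits
H(B) = H(0.47) = 0.9974 bits

Distribution B (p=0.47) is closer to uniform (p=0.5), so it has higher entropy.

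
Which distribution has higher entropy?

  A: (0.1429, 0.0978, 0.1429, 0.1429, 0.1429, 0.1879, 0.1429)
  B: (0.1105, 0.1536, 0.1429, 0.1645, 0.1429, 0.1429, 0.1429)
B

Both distributions are close to uniform, making this a harder comparison.

H(A) = 2.7865 bits
H(B) = 2.7988 bits

The distribution closer to uniform has higher entropy.
Answer: B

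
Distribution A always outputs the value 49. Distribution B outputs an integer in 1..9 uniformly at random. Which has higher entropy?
B

A is deterministic, so H(A) = 0. B is uniform over 9 outcomes, so H(B) = log₂(9) = 3.170 bits. Any distribution with genuine randomness has higher entropy than a deterministic one.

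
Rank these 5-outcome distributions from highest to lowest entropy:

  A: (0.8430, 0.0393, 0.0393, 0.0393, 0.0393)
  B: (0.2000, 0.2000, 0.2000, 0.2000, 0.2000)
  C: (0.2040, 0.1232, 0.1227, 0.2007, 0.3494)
B > C > A

Key insight: Entropy is maximized by uniform distributions and minimized by concentrated distributions.

- Uniform distributions have maximum entropy log₂(5) = 2.3219 bits
- The more "peaked" or concentrated a distribution, the lower its entropy

Entropies:
  H(A) = 0.9411 bits
  H(B) = 2.3219 bits
  H(C) = 2.2065 bits

Ranking: B > C > A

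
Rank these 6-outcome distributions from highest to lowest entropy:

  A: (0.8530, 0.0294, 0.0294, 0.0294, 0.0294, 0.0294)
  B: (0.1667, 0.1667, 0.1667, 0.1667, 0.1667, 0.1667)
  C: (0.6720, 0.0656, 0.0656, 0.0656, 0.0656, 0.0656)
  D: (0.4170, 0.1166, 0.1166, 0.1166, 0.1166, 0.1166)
B > D > C > A

Key insight: Entropy is maximized by uniform distributions and minimized by concentrated distributions.

Entropies:
  H(A) = 0.9436 bits
  H(B) = 2.5850 bits
  H(C) = 1.6745 bits
  H(D) = 2.3337 bits

Ranking: B > D > C > A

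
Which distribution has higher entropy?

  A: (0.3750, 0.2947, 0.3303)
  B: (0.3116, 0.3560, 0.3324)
B

Both distributions are close to uniform, making this a harder comparison.

H(A) = 1.5780 bits
H(B) = 1.5828 bits

The distribution closer to uniform has higher entropy.
Answer: B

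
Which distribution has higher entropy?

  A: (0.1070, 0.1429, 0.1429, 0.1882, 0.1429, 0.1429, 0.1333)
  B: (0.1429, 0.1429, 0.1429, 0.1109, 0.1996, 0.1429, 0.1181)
A

Both distributions are close to uniform, making this a harder comparison.

H(A) = 2.7903 bits
H(B) = 2.7840 bits

The distribution closer to uniform has higher entropy.
Answer: A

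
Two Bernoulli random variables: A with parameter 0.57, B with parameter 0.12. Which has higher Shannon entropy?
A

For binary distributions, entropy is maximized at p=0.5 and decreases as p moves toward 0 or 1.

H(A) = H(0.57) = 0.9858 bits
H(B) = H(0.12) = 0.5294 bits

Distribution A (p=0.57) is closer to uniform (p=0.5), so it has higher entropy.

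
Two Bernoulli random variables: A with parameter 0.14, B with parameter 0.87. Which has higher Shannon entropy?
A

For binary distributions, entropy is maximized at p=0.5 and decreases as p moves toward 0 or 1.

H(A) = H(0.14) = 0.5842 bits
H(B) = H(0.87) = 0.5574 bits

Distribution A (p=0.14) is closer to uniform (p=0.5), so it has higher entropy.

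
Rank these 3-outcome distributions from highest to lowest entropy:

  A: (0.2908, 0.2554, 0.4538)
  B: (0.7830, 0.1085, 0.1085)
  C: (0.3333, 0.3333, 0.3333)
C > A > B

Key insight: Entropy is maximized by uniform distributions and minimized by concentrated distributions.

- Uniform distributions have maximum entropy log₂(3) = 1.5850 bits
- The more "peaked" or concentrated a distribution, the lower its entropy

Entropies:
  H(A) = 1.5384 bits
  H(B) = 0.9717 bits
  H(C) = 1.5850 bits

Ranking: C > A > B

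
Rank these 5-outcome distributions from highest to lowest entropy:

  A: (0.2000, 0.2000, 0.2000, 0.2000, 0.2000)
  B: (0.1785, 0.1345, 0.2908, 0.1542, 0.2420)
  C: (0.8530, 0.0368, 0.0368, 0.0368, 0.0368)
A > B > C

Key insight: Entropy is maximized by uniform distributions and minimized by concentrated distributions.

- Uniform distributions have maximum entropy log₂(5) = 2.3219 bits
- The more "peaked" or concentrated a distribution, the lower its entropy

Entropies:
  H(A) = 2.3219 bits
  H(B) = 2.2625 bits
  H(C) = 0.8963 bits

Ranking: A > B > C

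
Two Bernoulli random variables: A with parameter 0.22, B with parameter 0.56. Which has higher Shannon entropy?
B

For binary distributions, entropy is maximized at p=0.5 and decreases as p moves toward 0 or 1.

H(A) = H(0.22) = 0.7602 bits
H(B) = H(0.56) = 0.9896 bits

Distribution B (p=0.56) is closer to uniform (p=0.5), so it has higher entropy.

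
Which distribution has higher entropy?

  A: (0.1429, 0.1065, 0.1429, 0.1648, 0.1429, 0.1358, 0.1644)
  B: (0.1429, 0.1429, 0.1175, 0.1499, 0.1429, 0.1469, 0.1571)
B

Both distributions are close to uniform, making this a harder comparison.

H(A) = 2.7952 bits
H(B) = 2.8026 bits

The distribution closer to uniform has higher entropy.
Answer: B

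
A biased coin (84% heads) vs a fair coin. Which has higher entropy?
Fair coin

The fair coin is uniform (p=0.5), maximizing binary entropy at 1 bit. The biased coin has H(0.84) ≈ 0.634 bits — its outcome is more predictable, so its entropy is lower.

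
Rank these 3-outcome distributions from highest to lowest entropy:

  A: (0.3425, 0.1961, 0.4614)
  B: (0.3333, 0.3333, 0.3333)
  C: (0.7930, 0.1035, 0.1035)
B > A > C

Key insight: Entropy is maximized by uniform distributions and minimized by concentrated distributions.

- Uniform distributions have maximum entropy log₂(3) = 1.5850 bits
- The more "peaked" or concentrated a distribution, the lower its entropy

Entropies:
  H(A) = 1.5052 bits
  H(B) = 1.5850 bits
  H(C) = 0.9427 bits

Ranking: B > A > C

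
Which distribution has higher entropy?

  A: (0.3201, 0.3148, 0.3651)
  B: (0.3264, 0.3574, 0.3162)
B

Both distributions are close to uniform, making this a harder comparison.

H(A) = 1.5817 bits
H(B) = 1.5830 bits

The distribution closer to uniform has higher entropy.
Answer: B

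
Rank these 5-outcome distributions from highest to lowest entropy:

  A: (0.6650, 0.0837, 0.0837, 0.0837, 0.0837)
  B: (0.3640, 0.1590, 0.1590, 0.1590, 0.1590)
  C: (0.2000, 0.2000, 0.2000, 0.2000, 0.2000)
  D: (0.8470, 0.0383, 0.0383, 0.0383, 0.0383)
C > B > A > D

Key insight: Entropy is maximized by uniform distributions and minimized by concentrated distributions.

Entropies:
  H(A) = 1.5900 bits
  H(B) = 2.2180 bits
  H(C) = 2.3219 bits
  H(D) = 0.9233 bits

Ranking: C > B > A > D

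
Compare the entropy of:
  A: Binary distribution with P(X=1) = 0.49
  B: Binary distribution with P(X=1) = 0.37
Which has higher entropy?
A

For binary distributions, entropy is maximized at p=0.5 and decreases as p moves toward 0 or 1.

H(A) = H(0.49) = 0.9997 bits
H(B) = H(0.37) = 0.9507 bits

Distribution A (p=0.49) is closer to uniform (p=0.5), so it has higher entropy.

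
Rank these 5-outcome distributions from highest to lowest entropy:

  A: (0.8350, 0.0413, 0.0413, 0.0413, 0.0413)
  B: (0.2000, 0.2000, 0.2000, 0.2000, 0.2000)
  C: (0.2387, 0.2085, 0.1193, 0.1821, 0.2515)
B > C > A

Key insight: Entropy is maximized by uniform distributions and minimized by concentrated distributions.

- Uniform distributions have maximum entropy log₂(5) = 2.3219 bits
- The more "peaked" or concentrated a distribution, the lower its entropy

Entropies:
  H(A) = 0.9761 bits
  H(B) = 2.3219 bits
  H(C) = 2.2790 bits

Ranking: B > C > A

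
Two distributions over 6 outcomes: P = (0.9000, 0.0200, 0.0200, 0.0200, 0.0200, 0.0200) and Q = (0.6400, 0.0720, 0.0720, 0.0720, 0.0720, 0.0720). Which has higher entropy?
Q

P is highly concentrated on one outcome (90%), making it nearly deterministic. Q spreads its mass more evenly (max 64%). The more spread-out distribution has higher entropy: H(P) ≈ 0.701 bits, H(Q) ≈ 1.779 bits.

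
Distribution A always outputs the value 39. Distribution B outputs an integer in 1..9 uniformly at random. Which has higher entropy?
B

A is deterministic, so H(A) = 0. B is uniform over 9 outcomes, so H(B) = log₂(9) = 3.170 bits. Any distribution with genuine randomness has higher entropy than a deterministic one.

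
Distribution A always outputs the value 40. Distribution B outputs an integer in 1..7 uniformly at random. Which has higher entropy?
B

A is deterministic, so H(A) = 0. B is uniform over 7 outcomes, so H(B) = log₂(7) = 2.807 bits. Any distribution with genuine randomness has higher entropy than a deterministic one.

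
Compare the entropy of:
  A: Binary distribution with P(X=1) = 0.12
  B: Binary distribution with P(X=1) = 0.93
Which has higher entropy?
A

For binary distributions, entropy is maximized at p=0.5 and decreases as p moves toward 0 or 1.

H(A) = H(0.12) = 0.5294 bits
H(B) = H(0.93) = 0.3659 bits

Distribution A (p=0.12) is closer to uniform (p=0.5), so it has higher entropy.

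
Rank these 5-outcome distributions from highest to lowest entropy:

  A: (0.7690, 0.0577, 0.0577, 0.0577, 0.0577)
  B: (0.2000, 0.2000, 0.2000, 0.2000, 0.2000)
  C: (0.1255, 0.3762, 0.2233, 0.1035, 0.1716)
B > C > A

Key insight: Entropy is maximized by uniform distributions and minimized by concentrated distributions.

- Uniform distributions have maximum entropy log₂(5) = 2.3219 bits
- The more "peaked" or concentrated a distribution, the lower its entropy

Entropies:
  H(A) = 1.2418 bits
  H(B) = 2.3219 bits
  H(C) = 2.1644 bits

Ranking: B > C > A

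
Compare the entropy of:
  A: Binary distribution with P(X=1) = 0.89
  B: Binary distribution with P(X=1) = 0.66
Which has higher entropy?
B

For binary distributions, entropy is maximized at p=0.5 and decreases as p moves toward 0 or 1.

H(A) = H(0.89) = 0.4999 bits
H(B) = H(0.66) = 0.9248 bits

Distribution B (p=0.66) is closer to uniform (p=0.5), so it has higher entropy.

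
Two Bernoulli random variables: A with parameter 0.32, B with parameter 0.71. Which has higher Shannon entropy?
A

For binary distributions, entropy is maximized at p=0.5 and decreases as p moves toward 0 or 1.

H(A) = H(0.32) = 0.9044 bits
H(B) = H(0.71) = 0.8687 bits

Distribution A (p=0.32) is closer to uniform (p=0.5), so it has higher entropy.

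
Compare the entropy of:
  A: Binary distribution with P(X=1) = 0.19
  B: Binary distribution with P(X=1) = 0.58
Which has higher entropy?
B

For binary distributions, entropy is maximized at p=0.5 and decreases as p moves toward 0 or 1.

H(A) = H(0.19) = 0.7015 bits
H(B) = H(0.58) = 0.9815 bits

Distribution B (p=0.58) is closer to uniform (p=0.5), so it has higher entropy.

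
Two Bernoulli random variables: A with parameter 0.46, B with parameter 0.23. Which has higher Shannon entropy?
A

For binary distributions, entropy is maximized at p=0.5 and decreases as p moves toward 0 or 1.

H(A) = H(0.46) = 0.9954 bits
H(B) = H(0.23) = 0.7780 bits

Distribution A (p=0.46) is closer to uniform (p=0.5), so it has higher entropy.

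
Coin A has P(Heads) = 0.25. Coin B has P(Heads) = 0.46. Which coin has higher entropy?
B

For binary distributions, entropy is maximized at p=0.5 and decreases as p moves toward 0 or 1.

H(A) = H(0.25) = 0.8113 bits
H(B) = H(0.46) = 0.9954 bits

Distribution B (p=0.46) is closer to uniform (p=0.5), so it has higher entropy.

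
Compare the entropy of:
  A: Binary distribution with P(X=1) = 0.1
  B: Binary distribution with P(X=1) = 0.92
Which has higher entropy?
A

For binary distributions, entropy is maximized at p=0.5 and decreases as p moves toward 0 or 1.

H(A) = H(0.1) = 0.4690 bits
H(B) = H(0.92) = 0.4022 bits

Distribution A (p=0.1) is closer to uniform (p=0.5), so it has higher entropy.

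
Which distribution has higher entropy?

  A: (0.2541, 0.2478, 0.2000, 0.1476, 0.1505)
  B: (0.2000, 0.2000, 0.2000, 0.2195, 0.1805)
B

Both distributions are close to uniform, making this a harder comparison.

H(A) = 2.2840 bits
H(B) = 2.3192 bits

The distribution closer to uniform has higher entropy.
Answer: B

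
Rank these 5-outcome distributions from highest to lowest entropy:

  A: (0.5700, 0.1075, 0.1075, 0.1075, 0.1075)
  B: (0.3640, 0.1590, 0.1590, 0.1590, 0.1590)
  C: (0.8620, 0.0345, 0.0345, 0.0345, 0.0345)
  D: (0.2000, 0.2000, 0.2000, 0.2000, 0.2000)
D > B > A > C

Key insight: Entropy is maximized by uniform distributions and minimized by concentrated distributions.

Entropies:
  H(A) = 1.8458 bits
  H(B) = 2.2180 bits
  H(C) = 0.8550 bits
  H(D) = 2.3219 bits

Ranking: D > B > A > C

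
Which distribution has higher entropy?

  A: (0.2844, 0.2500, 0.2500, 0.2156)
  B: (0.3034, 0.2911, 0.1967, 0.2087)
A

Both distributions are close to uniform, making this a harder comparison.

H(A) = 1.9932 bits
H(B) = 1.9736 bits

The distribution closer to uniform has higher entropy.
Answer: A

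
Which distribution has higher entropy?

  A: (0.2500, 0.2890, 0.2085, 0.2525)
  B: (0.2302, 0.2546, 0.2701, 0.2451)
B

Both distributions are close to uniform, making this a harder comparison.

H(A) = 1.9905 bits
H(B) = 1.9976 bits

The distribution closer to uniform has higher entropy.
Answer: B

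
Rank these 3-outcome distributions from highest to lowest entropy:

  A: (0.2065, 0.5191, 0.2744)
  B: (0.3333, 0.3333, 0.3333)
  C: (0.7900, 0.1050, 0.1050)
B > A > C

Key insight: Entropy is maximized by uniform distributions and minimized by concentrated distributions.

- Uniform distributions have maximum entropy log₂(3) = 1.5850 bits
- The more "peaked" or concentrated a distribution, the lower its entropy

Entropies:
  H(A) = 1.4729 bits
  H(B) = 1.5850 bits
  H(C) = 0.9515 bits

Ranking: B > A > C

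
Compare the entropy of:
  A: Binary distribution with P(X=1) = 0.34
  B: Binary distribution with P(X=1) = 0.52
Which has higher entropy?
B

For binary distributions, entropy is maximized at p=0.5 and decreases as p moves toward 0 or 1.

H(A) = H(0.34) = 0.9248 bits
H(B) = H(0.52) = 0.9988 bits

Distribution B (p=0.52) is closer to uniform (p=0.5), so it has higher entropy.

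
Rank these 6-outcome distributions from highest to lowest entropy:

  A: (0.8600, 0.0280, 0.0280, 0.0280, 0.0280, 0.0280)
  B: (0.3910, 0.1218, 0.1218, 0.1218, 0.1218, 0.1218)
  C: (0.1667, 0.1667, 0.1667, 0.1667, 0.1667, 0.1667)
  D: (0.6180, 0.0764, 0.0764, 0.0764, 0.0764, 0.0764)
C > B > D > A

Key insight: Entropy is maximized by uniform distributions and minimized by concentrated distributions.

Entropies:
  H(A) = 0.9093 bits
  H(B) = 2.3795 bits
  H(C) = 2.5850 bits
  H(D) = 1.8464 bits

Ranking: C > B > D > A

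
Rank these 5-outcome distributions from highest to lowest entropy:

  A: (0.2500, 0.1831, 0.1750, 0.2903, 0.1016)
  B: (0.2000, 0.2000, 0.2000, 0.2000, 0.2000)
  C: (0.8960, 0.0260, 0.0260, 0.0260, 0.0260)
B > A > C

Key insight: Entropy is maximized by uniform distributions and minimized by concentrated distributions.

- Uniform distributions have maximum entropy log₂(5) = 2.3219 bits
- The more "peaked" or concentrated a distribution, the lower its entropy

Entropies:
  H(A) = 2.2416 bits
  H(B) = 2.3219 bits
  H(C) = 0.6895 bits

Ranking: B > A > C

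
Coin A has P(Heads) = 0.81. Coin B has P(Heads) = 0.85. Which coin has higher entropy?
A

For binary distributions, entropy is maximized at p=0.5 and decreases as p moves toward 0 or 1.

H(A) = H(0.81) = 0.7015 bits
H(B) = H(0.85) = 0.6098 bits

Distribution A (p=0.81) is closer to uniform (p=0.5), so it has higher entropy.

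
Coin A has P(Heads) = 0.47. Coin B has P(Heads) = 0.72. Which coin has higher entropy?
A

For binary distributions, entropy is maximized at p=0.5 and decreases as p moves toward 0 or 1.

H(A) = H(0.47) = 0.9974 bits
H(B) = H(0.72) = 0.8555 bits

Distribution A (p=0.47) is closer to uniform (p=0.5), so it has higher entropy.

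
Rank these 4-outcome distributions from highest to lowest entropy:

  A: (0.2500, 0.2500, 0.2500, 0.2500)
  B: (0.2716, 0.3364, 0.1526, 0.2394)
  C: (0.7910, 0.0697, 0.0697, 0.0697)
A > B > C

Key insight: Entropy is maximized by uniform distributions and minimized by concentrated distributions.

- Uniform distributions have maximum entropy log₂(4) = 2.0000 bits
- The more "peaked" or concentrated a distribution, the lower its entropy

Entropies:
  H(A) = 2.0000 bits
  H(B) = 1.9471 bits
  H(C) = 1.0708 bits

Ranking: A > B > C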